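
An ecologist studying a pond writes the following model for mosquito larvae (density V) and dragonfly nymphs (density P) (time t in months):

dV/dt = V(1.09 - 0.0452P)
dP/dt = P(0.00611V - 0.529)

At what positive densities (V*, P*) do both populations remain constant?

V* ≈ 86.6, P* ≈ 24.1

Set dP/dt = 0 with P > 0: 0.00611V - 0.529 = 0, so V* = 0.529/0.00611 = 86.6.
Set dV/dt = 0 with V > 0: 1.09 - 0.0452P = 0, so P* = 1.09/0.0452 = 24.1.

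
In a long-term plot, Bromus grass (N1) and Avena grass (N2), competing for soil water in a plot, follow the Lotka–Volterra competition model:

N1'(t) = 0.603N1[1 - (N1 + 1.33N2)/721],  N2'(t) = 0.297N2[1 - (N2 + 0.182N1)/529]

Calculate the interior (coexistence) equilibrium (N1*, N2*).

Setting both brackets to zero gives the nullclines N1 + 1.33N2 = 721 and 0.182N1 + N2 = 529.
Substituting N2 = 529 - 0.182N1 into the first: N1(1 - 1.33·0.182) = 721 - 1.33·529.
So N1* = 17.4/0.758 = 23, and then N2* = 529 - 0.182·23 = 525.

N1* ≈ 23, N2* ≈ 525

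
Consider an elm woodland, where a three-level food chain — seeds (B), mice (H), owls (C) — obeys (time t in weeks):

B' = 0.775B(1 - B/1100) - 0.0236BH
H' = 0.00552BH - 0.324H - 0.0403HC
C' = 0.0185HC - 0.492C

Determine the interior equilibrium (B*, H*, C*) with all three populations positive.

B* ≈ 209, H* ≈ 26.6, C* ≈ 20.6

From dC/dt = 0: 0.0185H* = 0.492, so H* = 26.6.
From dB/dt = 0: 0.775(1 - B*/1100) = 0.0236·26.6, giving B* = 1100·(1 - 0.81) = 209.
From dH/dt = 0: 0.00552·209 - 0.324 = 0.0403C*, so C* = 0.831/0.0403 = 20.6.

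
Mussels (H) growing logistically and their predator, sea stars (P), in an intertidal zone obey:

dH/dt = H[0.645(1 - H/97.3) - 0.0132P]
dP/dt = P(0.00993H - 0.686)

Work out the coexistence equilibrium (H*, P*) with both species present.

H* ≈ 69.1, P* ≈ 14.2

From dP/dt = 0 with P > 0: 0.00993H* = 0.686, so H* = 69.1.
Substitute into dH/dt = 0: 0.645(1 - 69.1/97.3) = 0.0132P*.
The bracket is 0.29, giving P* = 0.187/0.0132 = 14.2.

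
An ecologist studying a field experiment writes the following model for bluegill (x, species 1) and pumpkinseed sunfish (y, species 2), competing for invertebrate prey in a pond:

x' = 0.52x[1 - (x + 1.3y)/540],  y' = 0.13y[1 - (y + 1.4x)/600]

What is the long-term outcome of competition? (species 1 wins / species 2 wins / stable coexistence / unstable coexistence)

unstable coexistence (outcome depends on initial conditions)

Compare the nullcline intercepts: K1/α12 = 540/1.3 = 415 < K2 = 600; K2/α21 = 600/1.4 = 429 < K1 = 540.
Since both are reversed, neither can invade when rare; the interior point is a saddle.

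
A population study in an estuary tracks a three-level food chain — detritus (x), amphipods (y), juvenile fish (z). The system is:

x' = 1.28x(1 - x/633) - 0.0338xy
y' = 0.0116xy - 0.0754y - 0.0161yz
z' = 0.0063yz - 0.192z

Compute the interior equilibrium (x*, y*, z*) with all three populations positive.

From dz/dt = 0: 0.0063y* = 0.192, so y* = 30.5.
From dx/dt = 0: 1.28(1 - x*/633) = 0.0338·30.5, giving x* = 633·(1 - 0.805) = 124.
From dy/dt = 0: 0.0116·124 - 0.0754 = 0.0161z*, so z* = 1.36/0.0161 = 84.4.

x* ≈ 124, y* ≈ 30.5, z* ≈ 84.4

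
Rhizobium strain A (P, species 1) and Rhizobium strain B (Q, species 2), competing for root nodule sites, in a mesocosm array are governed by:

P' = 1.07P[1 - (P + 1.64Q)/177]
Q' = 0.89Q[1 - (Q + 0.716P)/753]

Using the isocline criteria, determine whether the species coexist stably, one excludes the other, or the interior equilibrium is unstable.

species 2 excludes species 1

Compare the nullcline intercepts: K1/α12 = 177/1.64 = 108 < K2 = 753; K2/α21 = 753/0.716 = 1050 > K1 = 177.
Since the inequalities point opposite ways, species 2 can invade but species 1 cannot.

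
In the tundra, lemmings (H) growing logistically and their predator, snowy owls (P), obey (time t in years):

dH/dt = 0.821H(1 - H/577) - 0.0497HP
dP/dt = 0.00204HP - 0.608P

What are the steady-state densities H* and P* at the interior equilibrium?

From dP/dt = 0 with P > 0: 0.00204H* = 0.608, so H* = 298.
Substitute into dH/dt = 0: 0.821(1 - 298/577) = 0.0497P*.
The bracket is 0.483, giving P* = 0.397/0.0497 = 7.99.

H* ≈ 298, P* ≈ 7.99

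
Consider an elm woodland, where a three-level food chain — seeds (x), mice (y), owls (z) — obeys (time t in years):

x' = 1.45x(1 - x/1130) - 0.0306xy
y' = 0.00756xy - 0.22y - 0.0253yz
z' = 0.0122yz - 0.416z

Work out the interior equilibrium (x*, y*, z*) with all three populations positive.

From dz/dt = 0: 0.0122y* = 0.416, so y* = 34.1.
From dx/dt = 0: 1.45(1 - x*/1130) = 0.0306·34.1, giving x* = 1130·(1 - 0.72) = 317.
From dy/dt = 0: 0.00756·317 - 0.22 = 0.0253z*, so z* = 2.18/0.0253 = 86.

x* ≈ 317, y* ≈ 34.1, z* ≈ 86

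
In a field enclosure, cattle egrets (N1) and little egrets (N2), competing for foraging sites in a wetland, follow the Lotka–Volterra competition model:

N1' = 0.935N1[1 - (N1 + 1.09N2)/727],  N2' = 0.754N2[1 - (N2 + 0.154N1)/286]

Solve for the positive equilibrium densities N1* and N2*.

Setting both brackets to zero gives the nullclines N1 + 1.09N2 = 727 and 0.154N1 + N2 = 286.
Substituting N2 = 286 - 0.154N1 into the first: N1(1 - 1.09·0.154) = 727 - 1.09·286.
So N1* = 415/0.832 = 499, and then N2* = 286 - 0.154·499 = 209.

N1* ≈ 499, N2* ≈ 209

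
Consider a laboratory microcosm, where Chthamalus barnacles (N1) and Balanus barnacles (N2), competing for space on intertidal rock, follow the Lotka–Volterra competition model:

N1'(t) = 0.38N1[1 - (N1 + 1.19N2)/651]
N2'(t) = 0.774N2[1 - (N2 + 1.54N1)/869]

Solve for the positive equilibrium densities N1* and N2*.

Setting both brackets to zero gives the nullclines N1 + 1.19N2 = 651 and 1.54N1 + N2 = 869.
Substituting N2 = 869 - 1.54N1 into the first: N1(1 - 1.19·1.54) = 651 - 1.19·869.
So N1* = -383/-0.833 = 460, and then N2* = 869 - 1.54·460 = 160.

N1* ≈ 460, N2* ≈ 160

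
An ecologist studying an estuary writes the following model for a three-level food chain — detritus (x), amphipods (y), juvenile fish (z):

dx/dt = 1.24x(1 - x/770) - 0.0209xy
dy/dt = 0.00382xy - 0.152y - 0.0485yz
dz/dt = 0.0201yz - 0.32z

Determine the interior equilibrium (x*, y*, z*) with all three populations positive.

x* ≈ 563, y* ≈ 15.9, z* ≈ 41.2

From dz/dt = 0: 0.0201y* = 0.32, so y* = 15.9.
From dx/dt = 0: 1.24(1 - x*/770) = 0.0209·15.9, giving x* = 770·(1 - 0.268) = 563.
From dy/dt = 0: 0.00382·563 - 0.152 = 0.0485z*, so z* = 2/0.0485 = 41.2.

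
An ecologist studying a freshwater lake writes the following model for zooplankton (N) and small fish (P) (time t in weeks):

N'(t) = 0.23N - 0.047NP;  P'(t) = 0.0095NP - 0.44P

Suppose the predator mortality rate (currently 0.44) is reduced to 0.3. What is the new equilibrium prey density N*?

N* ≈ 31.6

At the interior fixed point, setting dP/dt = 0 with P > 0 fixes N* = (predator death rate)/(NP coefficient) — independent of the other coefficients.
With the change, N* = 0.3/0.0095 = 31.6; it falls from 46.3.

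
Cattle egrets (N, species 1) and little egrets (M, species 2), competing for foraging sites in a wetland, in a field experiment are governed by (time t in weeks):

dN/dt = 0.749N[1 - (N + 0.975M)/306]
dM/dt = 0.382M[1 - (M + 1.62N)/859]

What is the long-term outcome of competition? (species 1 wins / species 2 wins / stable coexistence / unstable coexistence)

species 2 excludes species 1

Compare the nullcline intercepts: K1/α12 = 306/0.975 = 314 < K2 = 859; K2/α21 = 859/1.62 = 530 > K1 = 306.
Since the inequalities point opposite ways, species 2 can invade but species 1 cannot.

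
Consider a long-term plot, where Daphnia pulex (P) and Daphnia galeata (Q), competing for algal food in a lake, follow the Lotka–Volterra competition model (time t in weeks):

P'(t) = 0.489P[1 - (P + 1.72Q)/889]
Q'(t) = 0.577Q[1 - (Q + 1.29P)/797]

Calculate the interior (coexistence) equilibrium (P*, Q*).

Setting both brackets to zero gives the nullclines P + 1.72Q = 889 and 1.29P + Q = 797.
Substituting Q = 797 - 1.29P into the first: P(1 - 1.72·1.29) = 889 - 1.72·797.
So P* = -482/-1.22 = 395, and then Q* = 797 - 1.29·395 = 287.

P* ≈ 395, Q* ≈ 287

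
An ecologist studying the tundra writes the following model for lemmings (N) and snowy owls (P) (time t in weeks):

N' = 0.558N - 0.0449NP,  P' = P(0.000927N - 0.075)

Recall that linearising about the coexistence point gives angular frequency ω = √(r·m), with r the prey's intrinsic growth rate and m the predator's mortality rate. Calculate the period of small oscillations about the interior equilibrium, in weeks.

Here r = 0.558 and m = 0.075, so r·m = 0.0419.
ω = √0.0419 = 0.205 per week, hence T = 2π/ω ≈ 30.7 weeks.

T ≈ 30.7 weeks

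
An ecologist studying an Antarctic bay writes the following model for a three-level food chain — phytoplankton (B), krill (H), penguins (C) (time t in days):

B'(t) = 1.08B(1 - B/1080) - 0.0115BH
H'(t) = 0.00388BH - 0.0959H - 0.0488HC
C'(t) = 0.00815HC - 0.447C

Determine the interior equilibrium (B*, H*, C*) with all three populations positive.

B* ≈ 449, H* ≈ 54.8, C* ≈ 33.8

From dC/dt = 0: 0.00815H* = 0.447, so H* = 54.8.
From dB/dt = 0: 1.08(1 - B*/1080) = 0.0115·54.8, giving B* = 1080·(1 - 0.584) = 449.
From dH/dt = 0: 0.00388·449 - 0.0959 = 0.0488C*, so C* = 1.65/0.0488 = 33.8.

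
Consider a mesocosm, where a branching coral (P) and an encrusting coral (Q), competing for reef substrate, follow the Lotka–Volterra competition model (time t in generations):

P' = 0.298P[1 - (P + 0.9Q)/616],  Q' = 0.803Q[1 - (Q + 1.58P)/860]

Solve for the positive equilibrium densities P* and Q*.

P* ≈ 374, Q* ≈ 268

Setting both brackets to zero gives the nullclines P + 0.9Q = 616 and 1.58P + Q = 860.
Substituting Q = 860 - 1.58P into the first: P(1 - 0.9·1.58) = 616 - 0.9·860.
So P* = -158/-0.422 = 374, and then Q* = 860 - 1.58·374 = 268.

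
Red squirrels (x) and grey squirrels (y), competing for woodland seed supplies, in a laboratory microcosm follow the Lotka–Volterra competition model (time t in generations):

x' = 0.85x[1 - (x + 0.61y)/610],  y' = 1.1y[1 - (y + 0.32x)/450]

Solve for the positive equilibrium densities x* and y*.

Setting both brackets to zero gives the nullclines x + 0.61y = 610 and 0.32x + y = 450.
Substituting y = 450 - 0.32x into the first: x(1 - 0.61·0.32) = 610 - 0.61·450.
So x* = 336/0.805 = 417, and then y* = 450 - 0.32·417 = 317.

x* ≈ 417, y* ≈ 317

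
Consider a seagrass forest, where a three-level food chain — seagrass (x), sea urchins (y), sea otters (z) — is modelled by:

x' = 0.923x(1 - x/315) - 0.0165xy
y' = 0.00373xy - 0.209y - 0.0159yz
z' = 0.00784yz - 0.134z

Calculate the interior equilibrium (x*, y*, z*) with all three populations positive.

From dz/dt = 0: 0.00784y* = 0.134, so y* = 17.1.
From dx/dt = 0: 0.923(1 - x*/315) = 0.0165·17.1, giving x* = 315·(1 - 0.306) = 219.
From dy/dt = 0: 0.00373·219 - 0.209 = 0.0159z*, so z* = 0.607/0.0159 = 38.2.

x* ≈ 219, y* ≈ 17.1, z* ≈ 38.2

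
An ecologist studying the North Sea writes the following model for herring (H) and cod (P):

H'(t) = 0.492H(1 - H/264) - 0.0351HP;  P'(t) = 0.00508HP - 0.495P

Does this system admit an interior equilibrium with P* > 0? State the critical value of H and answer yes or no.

The predator equation gives dP/dt > 0 only when H > 0.495/0.00508 = 97.4.
Without the predator, H → K = 264. Since 264 > 97.4, the predator can invade and persist.

Threshold H = 97.4; K > 97.4, so yes, the predator persists.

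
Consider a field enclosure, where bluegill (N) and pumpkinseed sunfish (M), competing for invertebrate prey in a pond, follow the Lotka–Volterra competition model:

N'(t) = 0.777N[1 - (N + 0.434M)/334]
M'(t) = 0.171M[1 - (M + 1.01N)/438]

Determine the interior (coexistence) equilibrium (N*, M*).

N* ≈ 256, M* ≈ 179

Setting both brackets to zero gives the nullclines N + 0.434M = 334 and 1.01N + M = 438.
Substituting M = 438 - 1.01N into the first: N(1 - 0.434·1.01) = 334 - 0.434·438.
So N* = 144/0.562 = 256, and then M* = 438 - 1.01·256 = 179.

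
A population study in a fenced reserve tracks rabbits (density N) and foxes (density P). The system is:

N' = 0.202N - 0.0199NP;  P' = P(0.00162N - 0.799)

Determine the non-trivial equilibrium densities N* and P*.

N* ≈ 493, P* ≈ 10.2

Set dP/dt = 0 with P > 0: 0.00162N - 0.799 = 0, so N* = 0.799/0.00162 = 493.
Set dN/dt = 0 with N > 0: 0.202 - 0.0199P = 0, so P* = 0.202/0.0199 = 10.2.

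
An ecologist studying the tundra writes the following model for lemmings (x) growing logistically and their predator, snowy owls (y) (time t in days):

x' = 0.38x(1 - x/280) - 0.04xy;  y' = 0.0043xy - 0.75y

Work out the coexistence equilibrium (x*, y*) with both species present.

x* ≈ 174, y* ≈ 3.58

From dy/dt = 0 with y > 0: 0.0043x* = 0.75, so x* = 174.
Substitute into dx/dt = 0: 0.38(1 - 174/280) = 0.04y*.
The bracket is 0.377, giving y* = 0.143/0.04 = 3.58.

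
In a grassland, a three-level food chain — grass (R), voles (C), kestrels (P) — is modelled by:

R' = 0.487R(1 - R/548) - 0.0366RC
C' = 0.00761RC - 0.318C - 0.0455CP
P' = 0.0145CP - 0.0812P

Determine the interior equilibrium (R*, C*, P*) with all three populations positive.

R* ≈ 317, C* ≈ 5.6, P* ≈ 46.1

From dP/dt = 0: 0.0145C* = 0.0812, so C* = 5.6.
From dR/dt = 0: 0.487(1 - R*/548) = 0.0366·5.6, giving R* = 548·(1 - 0.421) = 317.
From dC/dt = 0: 0.00761·317 - 0.318 = 0.0455P*, so P* = 2.1/0.0455 = 46.1.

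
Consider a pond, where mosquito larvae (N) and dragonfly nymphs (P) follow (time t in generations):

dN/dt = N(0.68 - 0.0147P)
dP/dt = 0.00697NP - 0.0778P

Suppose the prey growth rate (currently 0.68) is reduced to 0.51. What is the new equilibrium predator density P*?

P* ≈ 34.7

At the interior fixed point, setting dN/dt = 0 with N > 0 fixes P* = (prey growth rate)/(NP coefficient) — independent of the other coefficients.
With the change, P* = 0.51/0.0147 = 34.7; it falls from 46.3.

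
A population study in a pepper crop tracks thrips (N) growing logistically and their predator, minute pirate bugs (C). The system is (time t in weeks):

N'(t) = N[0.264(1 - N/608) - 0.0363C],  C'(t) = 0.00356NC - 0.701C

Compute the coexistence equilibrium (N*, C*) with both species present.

N* ≈ 197, C* ≈ 4.92

From dC/dt = 0 with C > 0: 0.00356N* = 0.701, so N* = 197.
Substitute into dN/dt = 0: 0.264(1 - 197/608) = 0.0363C*.
The bracket is 0.676, giving C* = 0.178/0.0363 = 4.92.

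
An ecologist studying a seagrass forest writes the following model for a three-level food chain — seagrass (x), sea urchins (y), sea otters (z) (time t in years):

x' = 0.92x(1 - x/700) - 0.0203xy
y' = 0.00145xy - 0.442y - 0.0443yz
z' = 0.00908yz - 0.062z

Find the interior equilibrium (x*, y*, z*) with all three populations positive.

x* ≈ 595, y* ≈ 6.83, z* ≈ 9.48

From dz/dt = 0: 0.00908y* = 0.062, so y* = 6.83.
From dx/dt = 0: 0.92(1 - x*/700) = 0.0203·6.83, giving x* = 700·(1 - 0.151) = 595.
From dy/dt = 0: 0.00145·595 - 0.442 = 0.0443z*, so z* = 0.42/0.0443 = 9.48.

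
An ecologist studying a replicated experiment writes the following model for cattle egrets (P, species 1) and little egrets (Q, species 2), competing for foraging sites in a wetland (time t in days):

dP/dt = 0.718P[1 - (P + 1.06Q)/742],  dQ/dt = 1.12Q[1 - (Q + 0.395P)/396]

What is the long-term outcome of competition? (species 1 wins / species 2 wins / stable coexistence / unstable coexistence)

stable coexistence

Compare the nullcline intercepts: K1/α12 = 742/1.06 = 700 > K2 = 396; K2/α21 = 396/0.395 = 1000 > K1 = 742.
Since both inequalities hold, each species can invade when rare, so the interior equilibrium is stable.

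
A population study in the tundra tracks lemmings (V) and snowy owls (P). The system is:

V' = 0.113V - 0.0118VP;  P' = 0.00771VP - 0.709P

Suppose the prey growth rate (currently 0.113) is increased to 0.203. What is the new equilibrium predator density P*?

P* ≈ 17.2

At the interior fixed point, setting dV/dt = 0 with V > 0 fixes P* = (prey growth rate)/(VP coefficient) — independent of the other coefficients.
With the change, P* = 0.203/0.0118 = 17.2; it rises from 9.58.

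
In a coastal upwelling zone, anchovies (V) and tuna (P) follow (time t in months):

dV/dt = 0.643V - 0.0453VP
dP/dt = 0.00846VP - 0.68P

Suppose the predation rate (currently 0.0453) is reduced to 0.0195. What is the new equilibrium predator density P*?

At the interior fixed point, setting dV/dt = 0 with V > 0 fixes P* = (prey growth rate)/(VP coefficient) — independent of the other coefficients.
With the change, P* = 0.643/0.0195 = 33; it rises from 14.2.

P* ≈ 33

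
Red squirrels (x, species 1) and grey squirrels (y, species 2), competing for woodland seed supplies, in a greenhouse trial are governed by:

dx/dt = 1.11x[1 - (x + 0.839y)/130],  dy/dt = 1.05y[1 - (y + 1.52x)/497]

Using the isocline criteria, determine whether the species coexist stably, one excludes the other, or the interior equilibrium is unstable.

Compare the nullcline intercepts: K1/α12 = 130/0.839 = 155 < K2 = 497; K2/α21 = 497/1.52 = 327 > K1 = 130.
Since the inequalities point opposite ways, species 2 can invade but species 1 cannot.

species 2 excludes species 1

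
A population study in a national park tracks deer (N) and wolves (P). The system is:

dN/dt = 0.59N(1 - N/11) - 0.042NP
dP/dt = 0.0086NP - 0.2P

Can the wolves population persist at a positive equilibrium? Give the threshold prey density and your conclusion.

Threshold N = 23.3; K < 23.3, so no, the predator goes extinct.

The predator equation gives dP/dt > 0 only when N > 0.2/0.0086 = 23.3.
Without the predator, N → K = 11. Since 11 < 23.3, the predator cannot invade.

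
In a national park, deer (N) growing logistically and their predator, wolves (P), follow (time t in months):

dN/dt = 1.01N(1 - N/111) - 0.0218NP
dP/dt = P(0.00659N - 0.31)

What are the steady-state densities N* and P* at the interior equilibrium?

From dP/dt = 0 with P > 0: 0.00659N* = 0.31, so N* = 47.
Substitute into dN/dt = 0: 1.01(1 - 47/111) = 0.0218P*.
The bracket is 0.576, giving P* = 0.582/0.0218 = 26.7.

N* ≈ 47, P* ≈ 26.7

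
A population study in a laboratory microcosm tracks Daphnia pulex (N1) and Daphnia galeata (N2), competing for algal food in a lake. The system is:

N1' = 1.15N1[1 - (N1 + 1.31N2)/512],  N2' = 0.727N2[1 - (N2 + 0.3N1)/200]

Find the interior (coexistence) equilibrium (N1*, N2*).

N1* ≈ 412, N2* ≈ 76.4

Setting both brackets to zero gives the nullclines N1 + 1.31N2 = 512 and 0.3N1 + N2 = 200.
Substituting N2 = 200 - 0.3N1 into the first: N1(1 - 1.31·0.3) = 512 - 1.31·200.
So N1* = 250/0.607 = 412, and then N2* = 200 - 0.3·412 = 76.4.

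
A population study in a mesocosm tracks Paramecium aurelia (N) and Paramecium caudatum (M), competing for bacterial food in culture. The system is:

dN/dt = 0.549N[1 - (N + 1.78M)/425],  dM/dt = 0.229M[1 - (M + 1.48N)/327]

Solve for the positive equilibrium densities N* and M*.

N* ≈ 96.1, M* ≈ 185

Setting both brackets to zero gives the nullclines N + 1.78M = 425 and 1.48N + M = 327.
Substituting M = 327 - 1.48N into the first: N(1 - 1.78·1.48) = 425 - 1.78·327.
So N* = -157/-1.63 = 96.1, and then M* = 327 - 1.48·96.1 = 185.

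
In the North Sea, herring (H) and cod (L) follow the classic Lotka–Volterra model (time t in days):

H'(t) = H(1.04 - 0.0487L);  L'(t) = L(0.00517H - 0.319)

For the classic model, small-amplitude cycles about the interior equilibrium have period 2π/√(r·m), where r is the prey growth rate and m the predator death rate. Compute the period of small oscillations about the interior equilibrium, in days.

T ≈ 10.9 days

Here r = 1.04 and m = 0.319, so r·m = 0.332.
ω = √0.332 = 0.576 per day, hence T = 2π/ω ≈ 10.9 days.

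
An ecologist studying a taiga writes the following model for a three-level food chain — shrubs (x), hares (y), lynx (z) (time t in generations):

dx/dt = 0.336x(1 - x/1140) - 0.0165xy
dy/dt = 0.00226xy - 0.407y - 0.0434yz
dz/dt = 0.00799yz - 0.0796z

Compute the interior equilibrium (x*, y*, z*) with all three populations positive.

x* ≈ 582, y* ≈ 9.96, z* ≈ 20.9

From dz/dt = 0: 0.00799y* = 0.0796, so y* = 9.96.
From dx/dt = 0: 0.336(1 - x*/1140) = 0.0165·9.96, giving x* = 1140·(1 - 0.489) = 582.
From dy/dt = 0: 0.00226·582 - 0.407 = 0.0434z*, so z* = 0.909/0.0434 = 20.9.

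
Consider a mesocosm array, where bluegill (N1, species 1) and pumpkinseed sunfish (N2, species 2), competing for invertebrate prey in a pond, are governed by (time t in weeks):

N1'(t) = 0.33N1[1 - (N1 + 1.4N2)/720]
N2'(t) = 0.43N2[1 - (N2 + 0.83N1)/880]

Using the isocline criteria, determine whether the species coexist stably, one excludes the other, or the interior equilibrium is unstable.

Compare the nullcline intercepts: K1/α12 = 720/1.4 = 514 < K2 = 880; K2/α21 = 880/0.83 = 1060 > K1 = 720.
Since the inequalities point opposite ways, species 2 can invade but species 1 cannot.

species 2 excludes species 1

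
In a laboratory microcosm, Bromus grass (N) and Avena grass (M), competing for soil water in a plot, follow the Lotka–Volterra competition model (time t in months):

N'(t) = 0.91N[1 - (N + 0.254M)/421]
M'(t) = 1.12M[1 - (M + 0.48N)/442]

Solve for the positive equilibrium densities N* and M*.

N* ≈ 352, M* ≈ 273

Setting both brackets to zero gives the nullclines N + 0.254M = 421 and 0.48N + M = 442.
Substituting M = 442 - 0.48N into the first: N(1 - 0.254·0.48) = 421 - 0.254·442.
So N* = 309/0.878 = 352, and then M* = 442 - 0.48·352 = 273.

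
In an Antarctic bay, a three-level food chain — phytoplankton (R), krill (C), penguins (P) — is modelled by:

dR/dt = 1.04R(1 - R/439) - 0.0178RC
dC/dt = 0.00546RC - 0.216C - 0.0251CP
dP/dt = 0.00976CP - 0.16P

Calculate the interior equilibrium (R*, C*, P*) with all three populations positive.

R* ≈ 316, C* ≈ 16.4, P* ≈ 60.1

From dP/dt = 0: 0.00976C* = 0.16, so C* = 16.4.
From dR/dt = 0: 1.04(1 - R*/439) = 0.0178·16.4, giving R* = 439·(1 - 0.281) = 316.
From dC/dt = 0: 0.00546·316 - 0.216 = 0.0251P*, so P* = 1.51/0.0251 = 60.1.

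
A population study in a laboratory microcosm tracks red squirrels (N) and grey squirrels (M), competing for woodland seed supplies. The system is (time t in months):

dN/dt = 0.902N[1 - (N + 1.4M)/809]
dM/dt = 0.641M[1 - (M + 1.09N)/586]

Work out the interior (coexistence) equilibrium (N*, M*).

Setting both brackets to zero gives the nullclines N + 1.4M = 809 and 1.09N + M = 586.
Substituting M = 586 - 1.09N into the first: N(1 - 1.4·1.09) = 809 - 1.4·586.
So N* = -11.4/-0.526 = 21.7, and then M* = 586 - 1.09·21.7 = 562.

N* ≈ 21.7, M* ≈ 562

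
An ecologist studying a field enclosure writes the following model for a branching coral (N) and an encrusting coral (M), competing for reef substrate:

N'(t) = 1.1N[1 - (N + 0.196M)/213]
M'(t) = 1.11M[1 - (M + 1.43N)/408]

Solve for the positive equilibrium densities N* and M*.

N* ≈ 185, M* ≈ 144

Setting both brackets to zero gives the nullclines N + 0.196M = 213 and 1.43N + M = 408.
Substituting M = 408 - 1.43N into the first: N(1 - 0.196·1.43) = 213 - 0.196·408.
So N* = 133/0.72 = 185, and then M* = 408 - 1.43·185 = 144.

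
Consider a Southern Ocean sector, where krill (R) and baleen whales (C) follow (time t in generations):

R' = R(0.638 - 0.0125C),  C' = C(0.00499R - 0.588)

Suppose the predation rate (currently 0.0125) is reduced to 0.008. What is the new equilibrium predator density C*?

At the interior fixed point, setting dR/dt = 0 with R > 0 fixes C* = (prey growth rate)/(RC coefficient) — independent of the other coefficients.
With the change, C* = 0.638/0.008 = 79.8; it rises from 51.

C* ≈ 79.8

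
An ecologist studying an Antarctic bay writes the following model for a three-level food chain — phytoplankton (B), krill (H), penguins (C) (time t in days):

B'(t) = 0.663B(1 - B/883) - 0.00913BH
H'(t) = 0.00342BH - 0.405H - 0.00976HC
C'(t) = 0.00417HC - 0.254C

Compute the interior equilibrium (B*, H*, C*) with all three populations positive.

From dC/dt = 0: 0.00417H* = 0.254, so H* = 60.9.
From dB/dt = 0: 0.663(1 - B*/883) = 0.00913·60.9, giving B* = 883·(1 - 0.839) = 142.
From dH/dt = 0: 0.00342·142 - 0.405 = 0.00976C*, so C* = 0.0818/0.00976 = 8.38.

B* ≈ 142, H* ≈ 60.9, C* ≈ 8.38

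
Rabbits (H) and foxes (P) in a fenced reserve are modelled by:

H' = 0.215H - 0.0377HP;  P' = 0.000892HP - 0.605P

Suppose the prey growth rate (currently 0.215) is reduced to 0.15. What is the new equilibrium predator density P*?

At the interior fixed point, setting dH/dt = 0 with H > 0 fixes P* = (prey growth rate)/(HP coefficient) — independent of the other coefficients.
With the change, P* = 0.15/0.0377 = 3.98; it falls from 5.7.

P* ≈ 3.98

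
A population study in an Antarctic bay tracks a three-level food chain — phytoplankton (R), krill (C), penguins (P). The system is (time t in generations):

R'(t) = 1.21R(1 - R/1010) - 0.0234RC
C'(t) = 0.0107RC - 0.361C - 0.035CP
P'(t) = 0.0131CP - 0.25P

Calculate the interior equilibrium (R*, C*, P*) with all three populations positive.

R* ≈ 637, C* ≈ 19.1, P* ≈ 185

From dP/dt = 0: 0.0131C* = 0.25, so C* = 19.1.
From dR/dt = 0: 1.21(1 - R*/1010) = 0.0234·19.1, giving R* = 1010·(1 - 0.369) = 637.
From dC/dt = 0: 0.0107·637 - 0.361 = 0.035P*, so P* = 6.46/0.035 = 185.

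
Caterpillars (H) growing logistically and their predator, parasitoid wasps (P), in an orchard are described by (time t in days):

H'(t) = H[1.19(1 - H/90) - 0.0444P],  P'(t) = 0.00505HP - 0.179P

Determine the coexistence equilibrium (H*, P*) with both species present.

From dP/dt = 0 with P > 0: 0.00505H* = 0.179, so H* = 35.4.
Substitute into dH/dt = 0: 1.19(1 - 35.4/90) = 0.0444P*.
The bracket is 0.606, giving P* = 0.721/0.0444 = 16.2.

H* ≈ 35.4, P* ≈ 16.2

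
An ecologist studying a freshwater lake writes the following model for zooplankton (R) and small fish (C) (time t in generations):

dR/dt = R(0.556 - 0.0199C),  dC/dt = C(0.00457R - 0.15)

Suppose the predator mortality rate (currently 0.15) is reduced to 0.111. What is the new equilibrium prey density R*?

R* ≈ 24.3

At the interior fixed point, setting dC/dt = 0 with C > 0 fixes R* = (predator death rate)/(RC coefficient) — independent of the other coefficients.
With the change, R* = 0.111/0.00457 = 24.3; it falls from 32.8.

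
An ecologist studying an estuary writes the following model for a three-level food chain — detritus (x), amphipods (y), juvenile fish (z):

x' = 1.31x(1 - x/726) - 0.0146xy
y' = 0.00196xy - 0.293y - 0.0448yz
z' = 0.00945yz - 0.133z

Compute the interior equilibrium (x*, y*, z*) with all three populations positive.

From dz/dt = 0: 0.00945y* = 0.133, so y* = 14.1.
From dx/dt = 0: 1.31(1 - x*/726) = 0.0146·14.1, giving x* = 726·(1 - 0.157) = 612.
From dy/dt = 0: 0.00196·612 - 0.293 = 0.0448z*, so z* = 0.907/0.0448 = 20.2.

x* ≈ 612, y* ≈ 14.1, z* ≈ 20.2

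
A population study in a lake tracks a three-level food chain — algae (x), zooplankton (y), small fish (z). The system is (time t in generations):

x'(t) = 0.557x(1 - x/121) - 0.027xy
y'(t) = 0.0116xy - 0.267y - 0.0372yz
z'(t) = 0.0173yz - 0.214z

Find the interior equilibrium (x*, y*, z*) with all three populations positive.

x* ≈ 48.4, y* ≈ 12.4, z* ≈ 7.93

From dz/dt = 0: 0.0173y* = 0.214, so y* = 12.4.
From dx/dt = 0: 0.557(1 - x*/121) = 0.027·12.4, giving x* = 121·(1 - 0.6) = 48.4.
From dy/dt = 0: 0.0116·48.4 - 0.267 = 0.0372z*, so z* = 0.295/0.0372 = 7.93.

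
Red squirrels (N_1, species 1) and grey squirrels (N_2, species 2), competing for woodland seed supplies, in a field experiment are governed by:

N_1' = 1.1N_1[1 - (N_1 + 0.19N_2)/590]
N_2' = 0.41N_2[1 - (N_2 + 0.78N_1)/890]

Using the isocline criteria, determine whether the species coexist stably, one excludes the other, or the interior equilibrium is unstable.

stable coexistence

Compare the nullcline intercepts: K1/α12 = 590/0.19 = 3110 > K2 = 890; K2/α21 = 890/0.78 = 1140 > K1 = 590.
Since both inequalities hold, each species can invade when rare, so the interior equilibrium is stable.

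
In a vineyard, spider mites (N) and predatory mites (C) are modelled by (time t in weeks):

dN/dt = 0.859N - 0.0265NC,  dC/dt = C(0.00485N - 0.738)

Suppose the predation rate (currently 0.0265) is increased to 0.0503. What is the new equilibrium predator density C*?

C* ≈ 17.1

At the interior fixed point, setting dN/dt = 0 with N > 0 fixes C* = (prey growth rate)/(NC coefficient) — independent of the other coefficients.
With the change, C* = 0.859/0.0503 = 17.1; it falls from 32.4.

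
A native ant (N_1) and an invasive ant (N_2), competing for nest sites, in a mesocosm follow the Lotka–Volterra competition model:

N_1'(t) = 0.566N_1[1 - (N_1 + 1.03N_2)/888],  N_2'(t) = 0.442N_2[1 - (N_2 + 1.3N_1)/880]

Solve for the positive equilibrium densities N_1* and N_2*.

N_1* ≈ 54.3, N_2* ≈ 809

Setting both brackets to zero gives the nullclines N_1 + 1.03N_2 = 888 and 1.3N_1 + N_2 = 880.
Substituting N_2 = 880 - 1.3N_1 into the first: N_1(1 - 1.03·1.3) = 888 - 1.03·880.
So N_1* = -18.4/-0.339 = 54.3, and then N_2* = 880 - 1.3·54.3 = 809.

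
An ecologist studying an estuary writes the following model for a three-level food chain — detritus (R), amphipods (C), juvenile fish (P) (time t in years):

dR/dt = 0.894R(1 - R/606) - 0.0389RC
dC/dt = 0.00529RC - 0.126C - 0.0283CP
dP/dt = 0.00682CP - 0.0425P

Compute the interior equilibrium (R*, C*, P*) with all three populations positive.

From dP/dt = 0: 0.00682C* = 0.0425, so C* = 6.23.
From dR/dt = 0: 0.894(1 - R*/606) = 0.0389·6.23, giving R* = 606·(1 - 0.271) = 442.
From dC/dt = 0: 0.00529·442 - 0.126 = 0.0283P*, so P* = 2.21/0.0283 = 78.1.

R* ≈ 442, C* ≈ 6.23, P* ≈ 78.1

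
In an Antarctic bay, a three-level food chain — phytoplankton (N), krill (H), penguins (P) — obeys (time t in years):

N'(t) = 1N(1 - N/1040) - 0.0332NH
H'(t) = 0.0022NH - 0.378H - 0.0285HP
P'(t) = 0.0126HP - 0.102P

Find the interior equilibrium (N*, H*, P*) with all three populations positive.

From dP/dt = 0: 0.0126H* = 0.102, so H* = 8.1.
From dN/dt = 0: 1(1 - N*/1040) = 0.0332·8.1, giving N* = 1040·(1 - 0.269) = 760.
From dH/dt = 0: 0.0022·760 - 0.378 = 0.0285P*, so P* = 1.3/0.0285 = 45.4.

N* ≈ 760, H* ≈ 8.1, P* ≈ 45.4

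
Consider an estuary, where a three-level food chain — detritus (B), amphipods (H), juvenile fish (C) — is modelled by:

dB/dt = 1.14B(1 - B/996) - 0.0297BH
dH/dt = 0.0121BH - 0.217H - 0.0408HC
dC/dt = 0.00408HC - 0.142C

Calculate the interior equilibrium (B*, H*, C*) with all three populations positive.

B* ≈ 92.9, H* ≈ 34.8, C* ≈ 22.2

From dC/dt = 0: 0.00408H* = 0.142, so H* = 34.8.
From dB/dt = 0: 1.14(1 - B*/996) = 0.0297·34.8, giving B* = 996·(1 - 0.907) = 92.9.
From dH/dt = 0: 0.0121·92.9 - 0.217 = 0.0408C*, so C* = 0.907/0.0408 = 22.2.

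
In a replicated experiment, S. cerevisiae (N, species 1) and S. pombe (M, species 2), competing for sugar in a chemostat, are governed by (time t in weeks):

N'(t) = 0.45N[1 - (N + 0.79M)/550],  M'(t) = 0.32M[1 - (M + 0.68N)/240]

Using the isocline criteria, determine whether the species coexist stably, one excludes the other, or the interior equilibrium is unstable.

species 1 excludes species 2

Compare the nullcline intercepts: K1/α12 = 550/0.79 = 696 > K2 = 240; K2/α21 = 240/0.68 = 353 < K1 = 550.
Since the inequalities point opposite ways, species 1 can invade but species 2 cannot.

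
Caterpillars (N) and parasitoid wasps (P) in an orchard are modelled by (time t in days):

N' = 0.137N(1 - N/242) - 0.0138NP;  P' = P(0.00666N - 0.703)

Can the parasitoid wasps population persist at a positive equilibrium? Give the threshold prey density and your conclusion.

Threshold N = 106; K > 106, so yes, the predator persists.

The predator equation gives dP/dt > 0 only when N > 0.703/0.00666 = 106.
Without the predator, N → K = 242. Since 242 > 106, the predator can invade and persist.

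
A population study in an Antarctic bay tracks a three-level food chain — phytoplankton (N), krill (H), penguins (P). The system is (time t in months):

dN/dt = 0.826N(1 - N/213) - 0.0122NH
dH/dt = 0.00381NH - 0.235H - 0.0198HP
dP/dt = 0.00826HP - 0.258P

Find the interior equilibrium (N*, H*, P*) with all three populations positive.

N* ≈ 115, H* ≈ 31.2, P* ≈ 10.2

From dP/dt = 0: 0.00826H* = 0.258, so H* = 31.2.
From dN/dt = 0: 0.826(1 - N*/213) = 0.0122·31.2, giving N* = 213·(1 - 0.461) = 115.
From dH/dt = 0: 0.00381·115 - 0.235 = 0.0198P*, so P* = 0.202/0.0198 = 10.2.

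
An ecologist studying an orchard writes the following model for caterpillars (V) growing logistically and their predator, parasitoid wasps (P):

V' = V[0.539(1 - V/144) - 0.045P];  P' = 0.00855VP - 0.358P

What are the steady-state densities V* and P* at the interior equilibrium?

V* ≈ 41.9, P* ≈ 8.49

From dP/dt = 0 with P > 0: 0.00855V* = 0.358, so V* = 41.9.
Substitute into dV/dt = 0: 0.539(1 - 41.9/144) = 0.045P*.
The bracket is 0.709, giving P* = 0.382/0.045 = 8.49.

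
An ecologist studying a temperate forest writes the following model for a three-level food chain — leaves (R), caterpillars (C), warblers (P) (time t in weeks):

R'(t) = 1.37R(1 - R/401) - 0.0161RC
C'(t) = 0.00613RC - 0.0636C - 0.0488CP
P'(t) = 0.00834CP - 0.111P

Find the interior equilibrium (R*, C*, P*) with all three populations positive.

R* ≈ 338, C* ≈ 13.3, P* ≈ 41.2

From dP/dt = 0: 0.00834C* = 0.111, so C* = 13.3.
From dR/dt = 0: 1.37(1 - R*/401) = 0.0161·13.3, giving R* = 401·(1 - 0.156) = 338.
From dC/dt = 0: 0.00613·338 - 0.0636 = 0.0488P*, so P* = 2.01/0.0488 = 41.2.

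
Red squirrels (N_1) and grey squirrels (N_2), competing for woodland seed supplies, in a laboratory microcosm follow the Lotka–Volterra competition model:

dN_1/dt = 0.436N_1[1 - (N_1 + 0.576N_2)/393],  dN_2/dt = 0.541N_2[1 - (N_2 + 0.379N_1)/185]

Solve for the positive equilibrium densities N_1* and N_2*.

Setting both brackets to zero gives the nullclines N_1 + 0.576N_2 = 393 and 0.379N_1 + N_2 = 185.
Substituting N_2 = 185 - 0.379N_1 into the first: N_1(1 - 0.576·0.379) = 393 - 0.576·185.
So N_1* = 286/0.782 = 366, and then N_2* = 185 - 0.379·366 = 46.1.

N_1* ≈ 366, N_2* ≈ 46.1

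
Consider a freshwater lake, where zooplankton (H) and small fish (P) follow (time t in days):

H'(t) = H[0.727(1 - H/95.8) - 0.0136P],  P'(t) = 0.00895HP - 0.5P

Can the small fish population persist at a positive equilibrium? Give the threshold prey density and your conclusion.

Threshold H = 55.9; K > 55.9, so yes, the predator persists.

The predator equation gives dP/dt > 0 only when H > 0.5/0.00895 = 55.9.
Without the predator, H → K = 95.8. Since 95.8 > 55.9, the predator can invade and persist.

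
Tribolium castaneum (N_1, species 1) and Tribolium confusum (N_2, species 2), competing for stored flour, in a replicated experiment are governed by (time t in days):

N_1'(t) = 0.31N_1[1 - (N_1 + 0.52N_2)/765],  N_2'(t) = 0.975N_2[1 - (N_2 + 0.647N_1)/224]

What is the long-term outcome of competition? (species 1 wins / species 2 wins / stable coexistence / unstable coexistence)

species 1 excludes species 2

Compare the nullcline intercepts: K1/α12 = 765/0.52 = 1470 > K2 = 224; K2/α21 = 224/0.647 = 346 < K1 = 765.
Since the inequalities point opposite ways, species 1 can invade but species 2 cannot.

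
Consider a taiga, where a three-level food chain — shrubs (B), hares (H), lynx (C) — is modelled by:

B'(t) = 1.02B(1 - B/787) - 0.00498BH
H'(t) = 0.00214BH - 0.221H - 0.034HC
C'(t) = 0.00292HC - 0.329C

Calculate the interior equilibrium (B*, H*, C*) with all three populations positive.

B* ≈ 354, H* ≈ 113, C* ≈ 15.8

From dC/dt = 0: 0.00292H* = 0.329, so H* = 113.
From dB/dt = 0: 1.02(1 - B*/787) = 0.00498·113, giving B* = 787·(1 - 0.55) = 354.
From dH/dt = 0: 0.00214·354 - 0.221 = 0.034C*, so C* = 0.537/0.034 = 15.8.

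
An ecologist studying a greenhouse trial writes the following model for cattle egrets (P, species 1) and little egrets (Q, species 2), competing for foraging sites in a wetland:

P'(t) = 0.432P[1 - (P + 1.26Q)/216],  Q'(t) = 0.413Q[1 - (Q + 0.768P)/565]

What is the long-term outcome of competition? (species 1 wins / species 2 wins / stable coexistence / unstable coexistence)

Compare the nullcline intercepts: K1/α12 = 216/1.26 = 171 < K2 = 565; K2/α21 = 565/0.768 = 736 > K1 = 216.
Since the inequalities point opposite ways, species 2 can invade but species 1 cannot.

species 2 excludes species 1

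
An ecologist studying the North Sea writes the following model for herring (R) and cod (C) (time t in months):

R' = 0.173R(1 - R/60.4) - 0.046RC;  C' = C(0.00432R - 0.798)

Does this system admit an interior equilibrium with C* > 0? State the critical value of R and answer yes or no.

The predator equation gives dC/dt > 0 only when R > 0.798/0.00432 = 185.
Without the predator, R → K = 60.4. Since 60.4 < 185, the predator cannot invade.

Threshold R = 185; K < 185, so no, the predator goes extinct.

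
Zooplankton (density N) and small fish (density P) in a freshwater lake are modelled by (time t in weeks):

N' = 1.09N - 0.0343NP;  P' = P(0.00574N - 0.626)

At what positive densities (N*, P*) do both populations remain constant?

Set dP/dt = 0 with P > 0: 0.00574N - 0.626 = 0, so N* = 0.626/0.00574 = 109.
Set dN/dt = 0 with N > 0: 1.09 - 0.0343P = 0, so P* = 1.09/0.0343 = 31.8.

N* ≈ 109, P* ≈ 31.8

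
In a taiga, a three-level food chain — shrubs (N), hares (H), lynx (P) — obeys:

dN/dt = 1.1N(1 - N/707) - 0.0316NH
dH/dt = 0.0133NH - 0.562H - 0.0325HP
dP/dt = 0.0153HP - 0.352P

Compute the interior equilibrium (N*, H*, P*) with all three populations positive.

N* ≈ 240, H* ≈ 23, P* ≈ 80.8

From dP/dt = 0: 0.0153H* = 0.352, so H* = 23.
From dN/dt = 0: 1.1(1 - N*/707) = 0.0316·23, giving N* = 707·(1 - 0.661) = 240.
From dH/dt = 0: 0.0133·240 - 0.562 = 0.0325P*, so P* = 2.63/0.0325 = 80.8.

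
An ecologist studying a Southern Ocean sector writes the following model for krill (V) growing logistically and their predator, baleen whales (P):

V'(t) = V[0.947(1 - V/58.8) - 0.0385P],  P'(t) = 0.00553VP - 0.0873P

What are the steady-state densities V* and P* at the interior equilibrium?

V* ≈ 15.8, P* ≈ 18

From dP/dt = 0 with P > 0: 0.00553V* = 0.0873, so V* = 15.8.
Substitute into dV/dt = 0: 0.947(1 - 15.8/58.8) = 0.0385P*.
The bracket is 0.732, giving P* = 0.693/0.0385 = 18.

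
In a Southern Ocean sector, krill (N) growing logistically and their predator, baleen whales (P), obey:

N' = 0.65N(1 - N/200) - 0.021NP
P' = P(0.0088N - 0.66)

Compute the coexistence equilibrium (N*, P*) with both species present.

From dP/dt = 0 with P > 0: 0.0088N* = 0.66, so N* = 75.
Substitute into dN/dt = 0: 0.65(1 - 75/200) = 0.021P*.
The bracket is 0.625, giving P* = 0.406/0.021 = 19.3.

N* ≈ 75, P* ≈ 19.3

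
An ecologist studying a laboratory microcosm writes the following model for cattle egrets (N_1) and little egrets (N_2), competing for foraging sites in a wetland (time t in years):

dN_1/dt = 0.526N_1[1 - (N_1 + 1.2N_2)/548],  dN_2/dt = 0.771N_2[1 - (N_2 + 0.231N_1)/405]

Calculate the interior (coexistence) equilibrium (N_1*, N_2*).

N_1* ≈ 85.8, N_2* ≈ 385

Setting both brackets to zero gives the nullclines N_1 + 1.2N_2 = 548 and 0.231N_1 + N_2 = 405.
Substituting N_2 = 405 - 0.231N_1 into the first: N_1(1 - 1.2·0.231) = 548 - 1.2·405.
So N_1* = 62/0.723 = 85.8, and then N_2* = 405 - 0.231·85.8 = 385.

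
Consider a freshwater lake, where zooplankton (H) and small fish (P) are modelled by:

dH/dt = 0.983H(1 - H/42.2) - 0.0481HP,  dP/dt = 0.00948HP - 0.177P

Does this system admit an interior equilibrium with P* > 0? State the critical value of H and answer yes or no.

Threshold H = 18.7; K > 18.7, so yes, the predator persists.

The predator equation gives dP/dt > 0 only when H > 0.177/0.00948 = 18.7.
Without the predator, H → K = 42.2. Since 42.2 > 18.7, the predator can invade and persist.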